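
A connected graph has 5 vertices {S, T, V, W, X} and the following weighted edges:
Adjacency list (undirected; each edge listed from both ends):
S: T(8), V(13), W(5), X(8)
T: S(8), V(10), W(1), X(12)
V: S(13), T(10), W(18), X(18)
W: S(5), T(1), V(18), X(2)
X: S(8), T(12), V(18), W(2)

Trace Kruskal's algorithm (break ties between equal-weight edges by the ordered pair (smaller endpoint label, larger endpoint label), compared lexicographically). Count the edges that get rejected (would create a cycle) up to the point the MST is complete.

2

Kruskal: consider edges lightest-first.
T–W (1): add — endpoints in different components.
W–X (2): add — endpoints in different components.
S–W (5): add — endpoints in different components.
S–T (8): skip — S and T already connected.
S–X (8): skip — S and X already connected.
T–V (10): add — endpoints in different components.
Edges rejected before the tree was complete: 2.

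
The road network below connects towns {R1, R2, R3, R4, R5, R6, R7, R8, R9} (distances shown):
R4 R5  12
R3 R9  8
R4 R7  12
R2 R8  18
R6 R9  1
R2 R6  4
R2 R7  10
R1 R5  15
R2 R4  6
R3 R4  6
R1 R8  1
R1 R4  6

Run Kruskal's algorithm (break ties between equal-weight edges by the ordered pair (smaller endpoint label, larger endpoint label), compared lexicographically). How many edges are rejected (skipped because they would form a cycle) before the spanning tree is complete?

1

Kruskal: consider edges lightest-first.
R1 R8 (1): add — endpoints in different components.
R6 R9 (1): add — endpoints in different components.
R2 R6 (4): add — endpoints in different components.
R1 R4 (6): add — endpoints in different components.
R2 R4 (6): add — endpoints in different components.
R3 R4 (6): add — endpoints in different components.
R3 R9 (8): skip — R9 and R3 already connected.
R2 R7 (10): add — endpoints in different components.
R4 R5 (12): add — endpoints in different components.
Edges rejected before the tree was complete: 1.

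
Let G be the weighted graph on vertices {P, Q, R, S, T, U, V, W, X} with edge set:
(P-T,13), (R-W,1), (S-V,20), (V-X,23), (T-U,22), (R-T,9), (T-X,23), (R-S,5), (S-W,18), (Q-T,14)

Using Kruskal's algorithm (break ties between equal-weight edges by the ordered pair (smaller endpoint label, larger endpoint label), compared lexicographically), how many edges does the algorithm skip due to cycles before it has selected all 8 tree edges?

Kruskal's algorithm — process edges by increasing weight (ties by edge label):
R-W (1): add — endpoints in different components.
R-S (5): add — endpoints in different components.
R-T (9): add — endpoints in different components.
P-T (13): add — endpoints in different components.
Q-T (14): add — endpoints in different components.
S-W (18): skip — S and W already connected.
S-V (20): add — endpoints in different components.
T-U (22): add — endpoints in different components.
T-X (23): add — endpoints in different components.
Edges rejected before the tree was complete: 1.

1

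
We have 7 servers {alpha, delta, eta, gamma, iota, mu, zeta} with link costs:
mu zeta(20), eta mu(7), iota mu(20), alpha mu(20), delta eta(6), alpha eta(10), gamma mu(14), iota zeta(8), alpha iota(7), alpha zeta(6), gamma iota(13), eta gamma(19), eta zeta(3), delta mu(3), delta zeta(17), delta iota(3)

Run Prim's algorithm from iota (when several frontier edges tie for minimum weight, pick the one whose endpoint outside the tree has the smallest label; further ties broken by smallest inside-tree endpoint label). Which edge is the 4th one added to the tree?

Prim's algorithm from iota:
Step 1: cheapest edge leaving the tree is delta iota (3); add delta.
Step 2: cheapest edge leaving the tree is delta mu (3); add mu.
Step 3: cheapest edge leaving the tree is delta eta (6); add eta.
Step 4: cheapest edge leaving the tree is eta zeta (3); add zeta.
Step 5: cheapest edge leaving the tree is alpha zeta (6); add alpha.
Step 6: cheapest edge leaving the tree is gamma iota (13); add gamma.
The 4th edge added is eta zeta.

eta-zeta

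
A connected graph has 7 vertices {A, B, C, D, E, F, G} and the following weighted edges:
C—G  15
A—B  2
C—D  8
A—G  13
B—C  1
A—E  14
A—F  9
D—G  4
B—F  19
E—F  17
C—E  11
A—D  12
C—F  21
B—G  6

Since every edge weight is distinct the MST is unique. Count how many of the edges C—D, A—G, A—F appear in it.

1

Kruskal's algorithm — process edges by increasing weight (ties by edge label):
B—C (1): add — endpoints in different components.
A—B (2): add — endpoints in different components.
D—G (4): add — endpoints in different components.
B—G (6): add — endpoints in different components.
C—D (8): skip — C and D already connected.
A—F (9): add — endpoints in different components.
C—E (11): add — endpoints in different components.
MST edge set: {B—C, A—B, D—G, B—G, A—F, C—E}.
Of the listed edges, {A—F} are in the MST → 1.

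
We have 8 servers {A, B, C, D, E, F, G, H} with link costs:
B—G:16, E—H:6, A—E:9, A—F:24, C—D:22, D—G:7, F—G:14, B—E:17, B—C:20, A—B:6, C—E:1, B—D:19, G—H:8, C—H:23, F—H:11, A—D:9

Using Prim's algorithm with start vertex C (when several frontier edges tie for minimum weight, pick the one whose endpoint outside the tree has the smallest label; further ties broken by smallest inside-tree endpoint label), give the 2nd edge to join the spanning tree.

E-H

Prim, starting at C.
Step 1: cheapest edge leaving the tree is C—E (1); add E.
Step 2: cheapest edge leaving the tree is E—H (6); add H.
Step 3: cheapest edge leaving the tree is G—H (8); add G.
Step 4: cheapest edge leaving the tree is D—G (7); add D.
Step 5: cheapest edge leaving the tree is A—D (9); add A.
Step 6: cheapest edge leaving the tree is A—B (6); add B.
Step 7: cheapest edge leaving the tree is F—H (11); add F.
The 2nd edge added is E—H.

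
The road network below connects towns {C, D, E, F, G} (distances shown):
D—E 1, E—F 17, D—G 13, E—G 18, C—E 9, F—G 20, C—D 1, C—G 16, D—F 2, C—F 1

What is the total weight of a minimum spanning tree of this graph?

Prim, starting at C.
Step 1: frontier [C—D 1, C—F 1, C—E 9, C—G 16] → take C—D (1); add D.
Step 2: frontier [C—F 1, C—E 9, C—G 16, D—E 1, D—F 2, D—G 13] → take D—E (1); add E.
Step 3: frontier [C—F 1, C—G 16, D—F 2, D—G 13, E—F 17, E—G 18] → take C—F (1); add F.
Step 4: frontier [C—G 16, D—G 13, E—G 18, F—G 20] → take D—G (13); add G.
MST edges: C—D, D—E, C—F, D—G; total weight 1+1+1+13 = 16.

16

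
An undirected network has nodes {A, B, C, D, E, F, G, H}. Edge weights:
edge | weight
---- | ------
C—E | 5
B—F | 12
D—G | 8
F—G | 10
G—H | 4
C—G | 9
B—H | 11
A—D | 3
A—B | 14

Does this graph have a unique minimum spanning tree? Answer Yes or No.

Yes

Sort edges by weight, then run Kruskal:
A—D (3): add — endpoints in different components.
G—H (4): add — endpoints in different components.
C—E (5): add — endpoints in different components.
D—G (8): add — endpoints in different components.
C—G (9): add — endpoints in different components.
F—G (10): add — endpoints in different components.
B—H (11): add — endpoints in different components.
Every non-tree edge has weight strictly greater than the heaviest edge on the tree path between its endpoints, so the MST is unique.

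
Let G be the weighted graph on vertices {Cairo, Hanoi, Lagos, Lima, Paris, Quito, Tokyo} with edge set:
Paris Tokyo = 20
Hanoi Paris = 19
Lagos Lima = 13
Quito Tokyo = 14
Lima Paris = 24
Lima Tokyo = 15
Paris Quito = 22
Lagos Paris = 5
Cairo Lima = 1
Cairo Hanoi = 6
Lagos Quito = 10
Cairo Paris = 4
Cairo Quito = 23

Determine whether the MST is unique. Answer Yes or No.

Kruskal: consider edges lightest-first.
Cairo Lima (1): add. Components now {Hanoi} {Paris} {Quito} {Cairo,Lima} {Lagos} {Tokyo}
Cairo Paris (4): add. Components now {Hanoi} {Cairo,Lima,Paris} {Quito} {Lagos} {Tokyo}
Lagos Paris (5): add. Components now {Hanoi} {Cairo,Lagos,Lima,Paris} {Quito} {Tokyo}
Cairo Hanoi (6): add. Components now {Cairo,Hanoi,Lagos,Lima,Paris} {Quito} {Tokyo}
Lagos Quito (10): add. Components now {Cairo,Hanoi,Lagos,Lima,Paris,Quito} {Tokyo}
Lagos Lima (13): skip — Lagos and Lima already connected.
Quito Tokyo (14): add. Components now {Cairo,Hanoi,Lagos,Lima,Paris,Quito,Tokyo}
Every non-tree edge has weight strictly greater than the heaviest edge on the tree path between its endpoints, so the MST is unique.

Yes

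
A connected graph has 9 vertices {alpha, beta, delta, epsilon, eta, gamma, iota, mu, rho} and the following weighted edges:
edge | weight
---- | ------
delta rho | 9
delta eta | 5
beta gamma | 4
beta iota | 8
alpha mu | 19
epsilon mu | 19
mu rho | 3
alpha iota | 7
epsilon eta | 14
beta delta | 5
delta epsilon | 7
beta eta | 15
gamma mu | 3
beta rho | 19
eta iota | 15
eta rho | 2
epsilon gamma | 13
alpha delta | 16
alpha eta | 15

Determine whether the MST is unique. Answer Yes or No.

No

Sort edges by weight, then run Kruskal:
eta rho (2): add — endpoints in different components.
gamma mu (3): add — endpoints in different components.
mu rho (3): add — endpoints in different components.
beta gamma (4): add — endpoints in different components.
beta delta (5): add — endpoints in different components.
delta eta (5): skip — eta and delta already connected.
alpha iota (7): add — endpoints in different components.
delta epsilon (7): add — endpoints in different components.
beta iota (8): add — endpoints in different components.
Non-tree edge delta eta has weight 5, equal to the heaviest edge on its tree cycle — swapping gives another MST of the same weight. Not unique.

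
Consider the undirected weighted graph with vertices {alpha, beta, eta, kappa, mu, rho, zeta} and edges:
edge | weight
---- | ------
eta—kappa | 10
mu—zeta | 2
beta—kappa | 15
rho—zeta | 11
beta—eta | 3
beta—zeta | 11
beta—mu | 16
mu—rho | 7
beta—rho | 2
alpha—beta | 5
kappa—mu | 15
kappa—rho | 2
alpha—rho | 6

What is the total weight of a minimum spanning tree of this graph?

Prim's algorithm from beta:
Step 1: cheapest edge leaving the tree is beta—rho (2); add rho.
Step 2: cheapest edge leaving the tree is kappa—rho (2); add kappa.
Step 3: cheapest edge leaving the tree is beta—eta (3); add eta.
Step 4: cheapest edge leaving the tree is alpha—beta (5); add alpha.
Step 5: cheapest edge leaving the tree is mu—rho (7); add mu.
Step 6: cheapest edge leaving the tree is mu—zeta (2); add zeta.
MST edges: beta—rho, kappa—rho, beta—eta, alpha—beta, mu—rho, mu—zeta; total weight 2+2+3+5+7+2 = 21.

21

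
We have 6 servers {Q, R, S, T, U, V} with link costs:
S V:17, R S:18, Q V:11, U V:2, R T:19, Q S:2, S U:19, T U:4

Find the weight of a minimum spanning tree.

Sort edges by weight, then run Kruskal:
Q S (2): add — endpoints in different components.
U V (2): add — endpoints in different components.
T U (4): add — endpoints in different components.
Q V (11): add — endpoints in different components.
S V (17): skip — S and V already connected.
R S (18): add — endpoints in different components.
MST edges: Q S, U V, T U, Q V, R S; total weight 2+2+4+11+18 = 37.

37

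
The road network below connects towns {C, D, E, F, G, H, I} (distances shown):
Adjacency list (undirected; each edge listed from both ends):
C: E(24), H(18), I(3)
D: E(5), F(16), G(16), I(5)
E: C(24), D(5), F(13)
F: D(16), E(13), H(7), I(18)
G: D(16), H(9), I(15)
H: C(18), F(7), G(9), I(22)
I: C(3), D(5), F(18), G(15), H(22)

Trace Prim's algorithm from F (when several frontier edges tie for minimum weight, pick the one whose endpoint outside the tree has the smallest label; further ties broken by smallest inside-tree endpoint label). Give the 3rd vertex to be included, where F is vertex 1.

Grow the tree from F using Prim:
Step 1: cheapest edge leaving the tree is F-H (7); add H.
Step 2: cheapest edge leaving the tree is G-H (9); add G.
Step 3: cheapest edge leaving the tree is E-F (13); add E.
Step 4: cheapest edge leaving the tree is D-E (5); add D.
Step 5: cheapest edge leaving the tree is D-I (5); add I.
Step 6: cheapest edge leaving the tree is C-I (3); add C.
Vertex order: F, H, G, E, D, I, C. The 3rd vertex is G.

G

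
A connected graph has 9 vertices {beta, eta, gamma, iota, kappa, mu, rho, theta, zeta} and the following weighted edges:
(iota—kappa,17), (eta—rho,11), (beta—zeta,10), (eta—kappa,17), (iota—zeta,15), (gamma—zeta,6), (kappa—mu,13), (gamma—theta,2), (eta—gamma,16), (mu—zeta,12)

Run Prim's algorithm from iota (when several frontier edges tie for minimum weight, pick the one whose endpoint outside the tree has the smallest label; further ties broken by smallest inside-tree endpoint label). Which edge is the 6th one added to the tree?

kappa-mu

Prim, starting at iota.
Step 1: cheapest edge leaving the tree is iota—zeta (15); add zeta.
Step 2: cheapest edge leaving the tree is gamma—zeta (6); add gamma.
Step 3: cheapest edge leaving the tree is gamma—theta (2); add theta.
Step 4: cheapest edge leaving the tree is beta—zeta (10); add beta.
Step 5: cheapest edge leaving the tree is mu—zeta (12); add mu.
Step 6: cheapest edge leaving the tree is kappa—mu (13); add kappa.
Step 7: cheapest edge leaving the tree is eta—gamma (16); add eta.
Step 8: cheapest edge leaving the tree is eta—rho (11); add rho.
The 6th edge added is kappa—mu.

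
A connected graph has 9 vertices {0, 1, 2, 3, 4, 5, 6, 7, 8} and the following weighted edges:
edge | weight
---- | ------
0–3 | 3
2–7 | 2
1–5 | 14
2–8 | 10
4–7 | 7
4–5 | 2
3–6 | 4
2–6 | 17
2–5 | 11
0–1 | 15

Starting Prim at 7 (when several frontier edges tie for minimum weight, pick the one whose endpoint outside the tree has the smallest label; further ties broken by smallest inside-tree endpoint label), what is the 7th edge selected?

Prim, starting at 7.
Step 1: frontier [2–7 2, 4–7 7] → take 2–7 (2); add 2.
Step 2: frontier [2–8 10, 2–5 11, 2–6 17, 4–7 7] → take 4–7 (7); add 4.
Step 3: frontier [2–8 10, 2–5 11, 2–6 17, 4–5 2] → take 4–5 (2); add 5.
Step 4: frontier [2–8 10, 2–6 17, 1–5 14] → take 2–8 (10); add 8.
Step 5: frontier [2–6 17, 1–5 14] → take 1–5 (14); add 1.
Step 6: frontier [0–1 15, 2–6 17] → take 0–1 (15); add 0.
Step 7: frontier [0–3 3, 2–6 17] → take 0–3 (3); add 3.
Step 8: frontier [2–6 17, 3–6 4] → take 3–6 (4); add 6.
The 7th edge added is 0–3.

0-3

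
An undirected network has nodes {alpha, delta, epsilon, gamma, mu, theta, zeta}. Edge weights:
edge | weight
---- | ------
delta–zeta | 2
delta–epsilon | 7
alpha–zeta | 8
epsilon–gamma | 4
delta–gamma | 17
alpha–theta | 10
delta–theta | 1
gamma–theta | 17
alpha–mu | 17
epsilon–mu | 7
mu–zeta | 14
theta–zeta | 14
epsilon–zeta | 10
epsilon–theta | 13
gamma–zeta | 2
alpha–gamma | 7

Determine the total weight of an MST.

Prim, starting at alpha.
Step 1: cheapest edge leaving the tree is alpha–gamma (7); add gamma.
Step 2: cheapest edge leaving the tree is gamma–zeta (2); add zeta.
Step 3: cheapest edge leaving the tree is delta–zeta (2); add delta.
Step 4: cheapest edge leaving the tree is delta–theta (1); add theta.
Step 5: cheapest edge leaving the tree is epsilon–gamma (4); add epsilon.
Step 6: cheapest edge leaving the tree is epsilon–mu (7); add mu.
MST edges: alpha–gamma, gamma–zeta, delta–zeta, delta–theta, epsilon–gamma, epsilon–mu; total weight 7+2+2+1+4+7 = 23.

23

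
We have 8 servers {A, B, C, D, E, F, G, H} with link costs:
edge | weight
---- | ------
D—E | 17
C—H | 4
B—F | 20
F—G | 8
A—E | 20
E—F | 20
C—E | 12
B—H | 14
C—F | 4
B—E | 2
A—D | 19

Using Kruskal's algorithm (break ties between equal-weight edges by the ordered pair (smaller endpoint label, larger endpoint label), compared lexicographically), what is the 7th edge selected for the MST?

A-D

Kruskal: consider edges lightest-first.
B—E (2): add — endpoints in different components.
C—F (4): add — endpoints in different components.
C—H (4): add — endpoints in different components.
F—G (8): add — endpoints in different components.
C—E (12): add — endpoints in different components.
B—H (14): skip — B and H already connected.
D—E (17): add — endpoints in different components.
A—D (19): add — endpoints in different components.
The 7th edge added is A—D.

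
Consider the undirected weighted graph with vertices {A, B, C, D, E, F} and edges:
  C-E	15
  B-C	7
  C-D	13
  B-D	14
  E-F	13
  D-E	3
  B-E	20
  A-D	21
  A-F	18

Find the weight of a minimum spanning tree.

Kruskal's algorithm — process edges by increasing weight (ties by edge label):
D-E (3): add — endpoints in different components.
B-C (7): add — endpoints in different components.
C-D (13): add — endpoints in different components.
E-F (13): add — endpoints in different components.
B-D (14): skip — B and D already connected.
C-E (15): skip — C and E already connected.
A-F (18): add — endpoints in different components.
MST edges: D-E, B-C, C-D, E-F, A-F; total weight 3+7+13+13+18 = 54.

54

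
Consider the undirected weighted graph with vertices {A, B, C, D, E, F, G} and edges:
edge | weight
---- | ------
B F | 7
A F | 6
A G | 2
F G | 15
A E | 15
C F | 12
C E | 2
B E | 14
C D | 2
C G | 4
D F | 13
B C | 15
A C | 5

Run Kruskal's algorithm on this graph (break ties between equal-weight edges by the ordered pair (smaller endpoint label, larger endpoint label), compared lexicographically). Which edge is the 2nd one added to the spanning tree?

Kruskal: consider edges lightest-first.
A G (2): add — endpoints in different components.
C D (2): add — endpoints in different components.
C E (2): add — endpoints in different components.
C G (4): add — endpoints in different components.
A C (5): skip — A and C already connected.
A F (6): add — endpoints in different components.
B F (7): add — endpoints in different components.
The 2nd edge added is C D.

C-D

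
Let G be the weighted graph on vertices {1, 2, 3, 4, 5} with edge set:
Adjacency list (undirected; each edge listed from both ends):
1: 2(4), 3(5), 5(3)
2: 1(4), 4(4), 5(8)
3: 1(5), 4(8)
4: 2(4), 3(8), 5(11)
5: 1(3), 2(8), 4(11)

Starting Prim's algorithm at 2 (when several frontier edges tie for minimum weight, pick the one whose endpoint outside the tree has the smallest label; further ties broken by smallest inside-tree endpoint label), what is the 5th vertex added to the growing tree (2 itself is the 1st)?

3

Prim's algorithm from 2:
Step 1: cheapest edge leaving the tree is 1—2 (4); add 1.
Step 2: cheapest edge leaving the tree is 1—5 (3); add 5.
Step 3: cheapest edge leaving the tree is 2—4 (4); add 4.
Step 4: cheapest edge leaving the tree is 1—3 (5); add 3.
Vertex order: 2, 1, 5, 4, 3. The 5th vertex is 3.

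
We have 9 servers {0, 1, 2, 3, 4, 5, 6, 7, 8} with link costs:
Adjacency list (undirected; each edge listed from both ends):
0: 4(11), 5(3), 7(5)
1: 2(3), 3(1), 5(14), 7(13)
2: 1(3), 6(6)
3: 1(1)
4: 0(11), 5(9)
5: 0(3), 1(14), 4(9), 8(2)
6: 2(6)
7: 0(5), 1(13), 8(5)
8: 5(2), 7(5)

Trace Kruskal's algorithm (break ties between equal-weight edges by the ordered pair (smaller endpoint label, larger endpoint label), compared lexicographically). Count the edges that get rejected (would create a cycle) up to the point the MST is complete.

2

Kruskal's algorithm — process edges by increasing weight (ties by edge label):
1–3 (1): add — endpoints in different components.
5–8 (2): add — endpoints in different components.
0–5 (3): add — endpoints in different components.
1–2 (3): add — endpoints in different components.
0–7 (5): add — endpoints in different components.
7–8 (5): skip — 7 and 8 already connected.
2–6 (6): add — endpoints in different components.
4–5 (9): add — endpoints in different components.
0–4 (11): skip — 0 and 4 already connected.
1–7 (13): add — endpoints in different components.
Edges rejected before the tree was complete: 2.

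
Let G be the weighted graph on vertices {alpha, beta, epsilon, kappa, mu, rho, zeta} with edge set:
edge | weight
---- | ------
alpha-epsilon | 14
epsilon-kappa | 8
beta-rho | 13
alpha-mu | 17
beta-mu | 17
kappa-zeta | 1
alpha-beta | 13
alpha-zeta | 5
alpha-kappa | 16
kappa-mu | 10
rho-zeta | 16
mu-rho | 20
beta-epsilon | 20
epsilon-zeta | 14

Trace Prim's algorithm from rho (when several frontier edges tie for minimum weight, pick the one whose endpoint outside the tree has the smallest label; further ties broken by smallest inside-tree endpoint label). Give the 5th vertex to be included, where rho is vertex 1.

kappa

Prim, starting at rho.
Step 1: cheapest edge leaving the tree is beta-rho (13); add beta.
Step 2: cheapest edge leaving the tree is alpha-beta (13); add alpha.
Step 3: cheapest edge leaving the tree is alpha-zeta (5); add zeta.
Step 4: cheapest edge leaving the tree is kappa-zeta (1); add kappa.
Step 5: cheapest edge leaving the tree is epsilon-kappa (8); add epsilon.
Step 6: cheapest edge leaving the tree is kappa-mu (10); add mu.
Vertex order: rho, beta, alpha, zeta, kappa, epsilon, mu. The 5th vertex is kappa.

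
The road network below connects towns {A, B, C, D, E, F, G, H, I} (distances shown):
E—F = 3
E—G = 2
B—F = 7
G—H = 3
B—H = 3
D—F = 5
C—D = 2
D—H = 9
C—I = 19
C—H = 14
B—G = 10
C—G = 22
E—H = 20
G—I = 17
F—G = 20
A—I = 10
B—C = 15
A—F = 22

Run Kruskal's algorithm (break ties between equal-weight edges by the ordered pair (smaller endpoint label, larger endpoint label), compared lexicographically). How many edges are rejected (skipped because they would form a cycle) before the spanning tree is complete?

Sort edges by weight, then run Kruskal:
C—D (2): add — endpoints in different components.
E—G (2): add — endpoints in different components.
B—H (3): add — endpoints in different components.
E—F (3): add — endpoints in different components.
G—H (3): add — endpoints in different components.
D—F (5): add — endpoints in different components.
B—F (7): skip — B and F already connected.
D—H (9): skip — D and H already connected.
A—I (10): add — endpoints in different components.
B—G (10): skip — B and G already connected.
C—H (14): skip — C and H already connected.
B—C (15): skip — B and C already connected.
G—I (17): add — endpoints in different components.
Edges rejected before the tree was complete: 5.

5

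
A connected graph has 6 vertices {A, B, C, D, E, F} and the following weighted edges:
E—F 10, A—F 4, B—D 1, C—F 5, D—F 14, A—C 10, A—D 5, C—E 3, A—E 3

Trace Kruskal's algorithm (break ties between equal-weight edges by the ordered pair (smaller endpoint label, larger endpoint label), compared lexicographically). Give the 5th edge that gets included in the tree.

A-D

Kruskal: consider edges lightest-first.
B—D (1): add. Components now {A} {B,D} {C} {E} {F}
A—E (3): add. Components now {A,E} {B,D} {C} {F}
C—E (3): add. Components now {A,C,E} {B,D} {F}
A—F (4): add. Components now {A,C,E,F} {B,D}
A—D (5): add. Components now {A,B,C,D,E,F}
The 5th edge added is A—D.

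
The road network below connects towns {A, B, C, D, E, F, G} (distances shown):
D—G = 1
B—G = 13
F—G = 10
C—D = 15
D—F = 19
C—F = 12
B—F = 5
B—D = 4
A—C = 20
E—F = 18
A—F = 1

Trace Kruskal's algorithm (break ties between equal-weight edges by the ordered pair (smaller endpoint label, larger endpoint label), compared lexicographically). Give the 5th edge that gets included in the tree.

C-F

Kruskal: consider edges lightest-first.
A—F (1): add — endpoints in different components.
D—G (1): add — endpoints in different components.
B—D (4): add — endpoints in different components.
B—F (5): add — endpoints in different components.
F—G (10): skip — F and G already connected.
C—F (12): add — endpoints in different components.
B—G (13): skip — B and G already connected.
C—D (15): skip — C and D already connected.
E—F (18): add — endpoints in different components.
The 5th edge added is C—F.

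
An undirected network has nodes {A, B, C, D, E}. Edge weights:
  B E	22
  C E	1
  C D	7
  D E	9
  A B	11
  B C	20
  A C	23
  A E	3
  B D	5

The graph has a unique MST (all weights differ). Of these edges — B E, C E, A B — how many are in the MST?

1

Sort edges by weight, then run Kruskal:
C E (1): add. Components now {A} {B} {C,E} {D}
A E (3): add. Components now {A,C,E} {B} {D}
B D (5): add. Components now {A,C,E} {B,D}
C D (7): add. Components now {A,B,C,D,E}
MST edge set: {C E, A E, B D, C D}.
Of the listed edges, {C E} are in the MST → 1.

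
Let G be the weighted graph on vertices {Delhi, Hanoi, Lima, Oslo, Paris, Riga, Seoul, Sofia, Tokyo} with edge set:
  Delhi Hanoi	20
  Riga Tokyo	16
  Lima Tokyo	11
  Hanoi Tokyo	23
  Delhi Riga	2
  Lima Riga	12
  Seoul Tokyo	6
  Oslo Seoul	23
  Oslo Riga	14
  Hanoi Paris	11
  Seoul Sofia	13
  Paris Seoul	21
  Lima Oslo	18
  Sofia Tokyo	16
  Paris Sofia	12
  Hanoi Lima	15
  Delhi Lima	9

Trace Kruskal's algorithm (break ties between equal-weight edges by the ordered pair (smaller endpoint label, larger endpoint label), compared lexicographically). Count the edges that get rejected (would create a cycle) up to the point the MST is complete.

Sort edges by weight, then run Kruskal:
Delhi Riga (2): add — endpoints in different components.
Seoul Tokyo (6): add — endpoints in different components.
Delhi Lima (9): add — endpoints in different components.
Hanoi Paris (11): add — endpoints in different components.
Lima Tokyo (11): add — endpoints in different components.
Lima Riga (12): skip — Lima and Riga already connected.
Paris Sofia (12): add — endpoints in different components.
Seoul Sofia (13): add — endpoints in different components.
Oslo Riga (14): add — endpoints in different components.
Edges rejected before the tree was complete: 1.

1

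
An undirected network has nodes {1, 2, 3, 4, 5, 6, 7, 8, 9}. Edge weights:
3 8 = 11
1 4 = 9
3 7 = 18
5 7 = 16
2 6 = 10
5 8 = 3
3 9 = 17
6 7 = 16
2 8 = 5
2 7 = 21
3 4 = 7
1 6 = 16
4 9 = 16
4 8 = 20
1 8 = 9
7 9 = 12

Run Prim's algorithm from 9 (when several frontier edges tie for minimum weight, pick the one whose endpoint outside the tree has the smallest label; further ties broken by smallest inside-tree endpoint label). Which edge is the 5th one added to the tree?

Prim, starting at 9.
Step 1: cheapest edge leaving the tree is 7 9 (12); add 7.
Step 2: cheapest edge leaving the tree is 4 9 (16); add 4.
Step 3: cheapest edge leaving the tree is 3 4 (7); add 3.
Step 4: cheapest edge leaving the tree is 1 4 (9); add 1.
Step 5: cheapest edge leaving the tree is 1 8 (9); add 8.
Step 6: cheapest edge leaving the tree is 5 8 (3); add 5.
Step 7: cheapest edge leaving the tree is 2 8 (5); add 2.
Step 8: cheapest edge leaving the tree is 2 6 (10); add 6.
The 5th edge added is 1 8.

1-8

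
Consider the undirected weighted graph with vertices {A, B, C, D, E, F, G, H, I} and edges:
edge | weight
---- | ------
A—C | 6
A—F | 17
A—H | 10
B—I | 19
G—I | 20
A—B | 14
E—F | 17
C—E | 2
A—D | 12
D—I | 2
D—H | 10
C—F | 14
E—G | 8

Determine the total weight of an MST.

66

Prim, starting at B.
Step 1: cheapest edge leaving the tree is A—B (14); add A.
Step 2: cheapest edge leaving the tree is A—C (6); add C.
Step 3: cheapest edge leaving the tree is C—E (2); add E.
Step 4: cheapest edge leaving the tree is E—G (8); add G.
Step 5: cheapest edge leaving the tree is A—H (10); add H.
Step 6: cheapest edge leaving the tree is D—H (10); add D.
Step 7: cheapest edge leaving the tree is D—I (2); add I.
Step 8: cheapest edge leaving the tree is C—F (14); add F.
MST edges: A—B, A—C, C—E, E—G, A—H, D—H, D—I, C—F; total weight 14+6+2+8+10+10+2+14 = 66.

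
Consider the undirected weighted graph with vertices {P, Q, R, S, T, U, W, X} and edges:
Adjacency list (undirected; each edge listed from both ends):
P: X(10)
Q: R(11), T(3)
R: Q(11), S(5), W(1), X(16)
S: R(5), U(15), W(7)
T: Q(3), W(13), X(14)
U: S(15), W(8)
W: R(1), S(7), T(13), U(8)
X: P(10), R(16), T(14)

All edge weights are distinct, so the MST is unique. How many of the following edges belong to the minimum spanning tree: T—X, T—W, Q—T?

Sort edges by weight, then run Kruskal:
R—W (1): add — endpoints in different components.
Q—T (3): add — endpoints in different components.
R—S (5): add — endpoints in different components.
S—W (7): skip — S and W already connected.
U—W (8): add — endpoints in different components.
P—X (10): add — endpoints in different components.
Q—R (11): add — endpoints in different components.
T—W (13): skip — T and W already connected.
T—X (14): add — endpoints in different components.
MST edge set: {R—W, Q—T, R—S, U—W, P—X, Q—R, T—X}.
Of the listed edges, {T—X, Q—T} are in the MST → 2.

2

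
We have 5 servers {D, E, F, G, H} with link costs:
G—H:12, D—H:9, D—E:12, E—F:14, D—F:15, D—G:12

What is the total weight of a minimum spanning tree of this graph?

Kruskal's algorithm — process edges by increasing weight (ties by edge label):
D—H (9): add. Components now {D,H} {E} {F} {G}
D—E (12): add. Components now {D,E,H} {F} {G}
D—G (12): add. Components now {D,E,G,H} {F}
G—H (12): skip — G and H already connected.
E—F (14): add. Components now {D,E,F,G,H}
MST edges: D—H, D—E, D—G, E—F; total weight 9+12+12+14 = 47.

47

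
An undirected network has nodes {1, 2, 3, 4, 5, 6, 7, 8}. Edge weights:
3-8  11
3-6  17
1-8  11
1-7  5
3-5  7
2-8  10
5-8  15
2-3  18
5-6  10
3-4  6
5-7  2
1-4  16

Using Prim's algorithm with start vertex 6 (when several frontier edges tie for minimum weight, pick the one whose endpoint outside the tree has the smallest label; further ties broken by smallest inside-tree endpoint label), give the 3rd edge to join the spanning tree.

Prim's algorithm from 6:
Step 1: frontier [5-6 10, 3-6 17] → take 5-6 (10); add 5.
Step 2: frontier [5-7 2, 3-5 7, 5-8 15, 3-6 17] → take 5-7 (2); add 7.
Step 3: frontier [3-5 7, 5-8 15, 3-6 17, 1-7 5] → take 1-7 (5); add 1.
Step 4: frontier [1-8 11, 1-4 16, 3-5 7, 5-8 15, 3-6 17] → take 3-5 (7); add 3.
Step 5: frontier [1-8 11, 1-4 16, 3-4 6, 3-8 11, 2-3 18, 5-8 15] → take 3-4 (6); add 4.
Step 6: frontier [1-8 11, 3-8 11, 2-3 18, 5-8 15] → take 1-8 (11); add 8.
Step 7: frontier [2-3 18, 2-8 10] → take 2-8 (10); add 2.
The 3rd edge added is 1-7.

1-7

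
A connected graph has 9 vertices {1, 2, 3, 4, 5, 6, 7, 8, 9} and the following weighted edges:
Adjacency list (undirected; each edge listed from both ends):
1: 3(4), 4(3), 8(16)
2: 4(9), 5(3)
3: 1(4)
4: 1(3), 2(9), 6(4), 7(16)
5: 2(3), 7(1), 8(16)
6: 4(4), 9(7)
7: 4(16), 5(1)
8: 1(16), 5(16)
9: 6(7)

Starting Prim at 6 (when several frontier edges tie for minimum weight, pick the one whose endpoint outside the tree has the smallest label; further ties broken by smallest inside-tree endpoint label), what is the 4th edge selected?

Prim's algorithm from 6:
Step 1: frontier [4—6 4, 6—9 7] → take 4—6 (4); add 4.
Step 2: frontier [1—4 3, 2—4 9, 4—7 16, 6—9 7] → take 1—4 (3); add 1.
Step 3: frontier [1—3 4, 1—8 16, 2—4 9, 4—7 16, 6—9 7] → take 1—3 (4); add 3.
Step 4: frontier [1—8 16, 2—4 9, 4—7 16, 6—9 7] → take 6—9 (7); add 9.
Step 5: frontier [1—8 16, 2—4 9, 4—7 16] → take 2—4 (9); add 2.
Step 6: frontier [1—8 16, 2—5 3, 4—7 16] → take 2—5 (3); add 5.
Step 7: frontier [1—8 16, 4—7 16, 5—7 1, 5—8 16] → take 5—7 (1); add 7.
Step 8: frontier [1—8 16, 5—8 16] → take 1—8 (16); add 8.
The 4th edge added is 6—9.

6-9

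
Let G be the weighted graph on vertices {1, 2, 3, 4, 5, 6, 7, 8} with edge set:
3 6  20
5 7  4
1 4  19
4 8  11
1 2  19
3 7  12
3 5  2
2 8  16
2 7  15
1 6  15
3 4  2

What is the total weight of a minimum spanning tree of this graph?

Grow the tree from 7 using Prim:
Step 1: frontier [5 7 4, 3 7 12, 2 7 15] → take 5 7 (4); add 5.
Step 2: frontier [3 5 2, 3 7 12, 2 7 15] → take 3 5 (2); add 3.
Step 3: frontier [3 4 2, 3 6 20, 2 7 15] → take 3 4 (2); add 4.
Step 4: frontier [3 6 20, 4 8 11, 1 4 19, 2 7 15] → take 4 8 (11); add 8.
Step 5: frontier [3 6 20, 1 4 19, 2 7 15, 2 8 16] → take 2 7 (15); add 2.
Step 6: frontier [1 2 19, 3 6 20, 1 4 19] → take 1 2 (19); add 1.
Step 7: frontier [1 6 15, 3 6 20] → take 1 6 (15); add 6.
MST edges: 5 7, 3 5, 3 4, 4 8, 2 7, 1 2, 1 6; total weight 4+2+2+11+15+19+15 = 68.

68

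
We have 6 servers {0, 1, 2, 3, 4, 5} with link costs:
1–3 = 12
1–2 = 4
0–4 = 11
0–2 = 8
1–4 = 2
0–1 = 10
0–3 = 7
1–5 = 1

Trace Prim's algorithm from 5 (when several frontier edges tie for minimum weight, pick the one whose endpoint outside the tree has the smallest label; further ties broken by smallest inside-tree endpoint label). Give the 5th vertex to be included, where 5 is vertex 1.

0

Prim's algorithm from 5:
Step 1: cheapest edge leaving the tree is 1–5 (1); add 1.
Step 2: cheapest edge leaving the tree is 1–4 (2); add 4.
Step 3: cheapest edge leaving the tree is 1–2 (4); add 2.
Step 4: cheapest edge leaving the tree is 0–2 (8); add 0.
Step 5: cheapest edge leaving the tree is 0–3 (7); add 3.
Vertex order: 5, 1, 4, 2, 0, 3. The 5th vertex is 0.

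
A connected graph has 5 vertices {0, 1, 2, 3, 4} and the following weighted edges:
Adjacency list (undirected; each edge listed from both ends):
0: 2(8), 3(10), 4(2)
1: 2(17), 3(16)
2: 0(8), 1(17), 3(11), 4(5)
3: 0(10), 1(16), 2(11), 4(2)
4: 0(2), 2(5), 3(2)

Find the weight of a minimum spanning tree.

25

Prim's algorithm from 3:
Step 1: cheapest edge leaving the tree is 3–4 (2); add 4.
Step 2: cheapest edge leaving the tree is 0–4 (2); add 0.
Step 3: cheapest edge leaving the tree is 2–4 (5); add 2.
Step 4: cheapest edge leaving the tree is 1–3 (16); add 1.
MST edges: 3–4, 0–4, 2–4, 1–3; total weight 2+2+5+16 = 25.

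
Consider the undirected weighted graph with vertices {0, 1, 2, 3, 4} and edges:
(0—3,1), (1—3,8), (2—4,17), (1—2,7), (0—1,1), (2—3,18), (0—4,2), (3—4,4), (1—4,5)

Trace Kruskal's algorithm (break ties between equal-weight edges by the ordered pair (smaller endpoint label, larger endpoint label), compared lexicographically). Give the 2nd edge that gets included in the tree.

0-3

Kruskal: consider edges lightest-first.
0—1 (1): add. Components now {0,1} {2} {3} {4}
0—3 (1): add. Components now {0,1,3} {2} {4}
0—4 (2): add. Components now {0,1,3,4} {2}
3—4 (4): skip — 3 and 4 already connected.
1—4 (5): skip — 1 and 4 already connected.
1—2 (7): add. Components now {0,1,2,3,4}
The 2nd edge added is 0—3.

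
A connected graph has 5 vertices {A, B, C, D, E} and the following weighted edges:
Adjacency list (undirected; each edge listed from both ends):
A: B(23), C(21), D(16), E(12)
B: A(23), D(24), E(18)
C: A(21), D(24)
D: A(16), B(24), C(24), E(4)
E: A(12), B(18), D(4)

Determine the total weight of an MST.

55

Prim's algorithm from E:
Step 1: frontier [D–E 4, A–E 12, B–E 18] → take D–E (4); add D.
Step 2: frontier [A–D 16, B–D 24, C–D 24, A–E 12, B–E 18] → take A–E (12); add A.
Step 3: frontier [A–C 21, A–B 23, B–D 24, C–D 24, B–E 18] → take B–E (18); add B.
Step 4: frontier [A–C 21, C–D 24] → take A–C (21); add C.
MST edges: D–E, A–E, B–E, A–C; total weight 4+12+18+21 = 55.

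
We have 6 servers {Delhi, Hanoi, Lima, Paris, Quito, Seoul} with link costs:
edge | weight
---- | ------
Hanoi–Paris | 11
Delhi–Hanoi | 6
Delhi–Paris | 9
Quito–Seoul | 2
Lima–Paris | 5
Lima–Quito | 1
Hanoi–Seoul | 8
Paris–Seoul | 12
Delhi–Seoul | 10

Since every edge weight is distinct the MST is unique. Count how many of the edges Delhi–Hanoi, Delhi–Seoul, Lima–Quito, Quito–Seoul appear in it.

3

Kruskal: consider edges lightest-first.
Lima–Quito (1): add — endpoints in different components.
Quito–Seoul (2): add — endpoints in different components.
Lima–Paris (5): add — endpoints in different components.
Delhi–Hanoi (6): add — endpoints in different components.
Hanoi–Seoul (8): add — endpoints in different components.
MST edge set: {Lima–Quito, Quito–Seoul, Lima–Paris, Delhi–Hanoi, Hanoi–Seoul}.
Of the listed edges, {Delhi–Hanoi, Lima–Quito, Quito–Seoul} are in the MST → 3.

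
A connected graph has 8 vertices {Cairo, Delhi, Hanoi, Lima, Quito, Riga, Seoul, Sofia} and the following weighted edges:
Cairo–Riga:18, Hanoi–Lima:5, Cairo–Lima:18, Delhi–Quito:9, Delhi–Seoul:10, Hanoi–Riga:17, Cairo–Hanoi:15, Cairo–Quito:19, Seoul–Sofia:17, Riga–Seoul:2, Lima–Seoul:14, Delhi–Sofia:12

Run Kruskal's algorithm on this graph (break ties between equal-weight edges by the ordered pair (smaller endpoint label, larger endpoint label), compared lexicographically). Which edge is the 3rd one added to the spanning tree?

Sort edges by weight, then run Kruskal:
Riga–Seoul (2): add — endpoints in different components.
Hanoi–Lima (5): add — endpoints in different components.
Delhi–Quito (9): add — endpoints in different components.
Delhi–Seoul (10): add — endpoints in different components.
Delhi–Sofia (12): add — endpoints in different components.
Lima–Seoul (14): add — endpoints in different components.
Cairo–Hanoi (15): add — endpoints in different components.
The 3rd edge added is Delhi–Quito.

Delhi-Quito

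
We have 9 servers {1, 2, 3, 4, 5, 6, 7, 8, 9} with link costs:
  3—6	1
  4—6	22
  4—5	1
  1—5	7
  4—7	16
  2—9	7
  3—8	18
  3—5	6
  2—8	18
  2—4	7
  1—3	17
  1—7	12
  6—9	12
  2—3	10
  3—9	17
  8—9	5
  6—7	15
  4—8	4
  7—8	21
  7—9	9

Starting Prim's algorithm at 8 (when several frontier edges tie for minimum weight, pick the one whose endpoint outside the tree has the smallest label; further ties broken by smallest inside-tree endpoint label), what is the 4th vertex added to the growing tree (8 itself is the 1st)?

9

Prim's algorithm from 8:
Step 1: cheapest edge leaving the tree is 4—8 (4); add 4.
Step 2: cheapest edge leaving the tree is 4—5 (1); add 5.
Step 3: cheapest edge leaving the tree is 8—9 (5); add 9.
Step 4: cheapest edge leaving the tree is 3—5 (6); add 3.
Step 5: cheapest edge leaving the tree is 3—6 (1); add 6.
Step 6: cheapest edge leaving the tree is 1—5 (7); add 1.
Step 7: cheapest edge leaving the tree is 2—4 (7); add 2.
Step 8: cheapest edge leaving the tree is 7—9 (9); add 7.
Vertex order: 8, 4, 5, 9, 3, 6, 1, 2, 7. The 4th vertex is 9.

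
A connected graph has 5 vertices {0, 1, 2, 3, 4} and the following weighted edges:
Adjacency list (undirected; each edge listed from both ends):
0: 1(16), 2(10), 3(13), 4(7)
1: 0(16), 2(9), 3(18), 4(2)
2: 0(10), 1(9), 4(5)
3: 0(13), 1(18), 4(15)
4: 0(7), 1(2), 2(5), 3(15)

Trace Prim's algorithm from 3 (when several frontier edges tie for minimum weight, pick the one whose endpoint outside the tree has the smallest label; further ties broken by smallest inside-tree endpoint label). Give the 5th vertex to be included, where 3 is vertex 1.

2

Prim, starting at 3.
Step 1: frontier [0 3 13, 3 4 15, 1 3 18] → take 0 3 (13); add 0.
Step 2: frontier [0 4 7, 0 2 10, 0 1 16, 3 4 15, 1 3 18] → take 0 4 (7); add 4.
Step 3: frontier [0 2 10, 0 1 16, 1 3 18, 1 4 2, 2 4 5] → take 1 4 (2); add 1.
Step 4: frontier [0 2 10, 1 2 9, 2 4 5] → take 2 4 (5); add 2.
Vertex order: 3, 0, 4, 1, 2. The 5th vertex is 2.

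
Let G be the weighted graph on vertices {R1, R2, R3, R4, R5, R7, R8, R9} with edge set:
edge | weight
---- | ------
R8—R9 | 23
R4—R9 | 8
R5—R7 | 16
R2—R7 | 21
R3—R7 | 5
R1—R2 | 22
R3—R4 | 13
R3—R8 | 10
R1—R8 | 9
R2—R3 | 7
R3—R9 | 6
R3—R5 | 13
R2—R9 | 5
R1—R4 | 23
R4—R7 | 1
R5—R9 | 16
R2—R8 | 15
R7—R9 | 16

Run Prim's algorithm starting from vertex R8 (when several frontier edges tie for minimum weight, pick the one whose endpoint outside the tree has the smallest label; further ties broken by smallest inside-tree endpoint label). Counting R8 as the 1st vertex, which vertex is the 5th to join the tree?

Prim's algorithm from R8:
Step 1: cheapest edge leaving the tree is R1—R8 (9); add R1.
Step 2: cheapest edge leaving the tree is R3—R8 (10); add R3.
Step 3: cheapest edge leaving the tree is R3—R7 (5); add R7.
Step 4: cheapest edge leaving the tree is R4—R7 (1); add R4.
Step 5: cheapest edge leaving the tree is R3—R9 (6); add R9.
Step 6: cheapest edge leaving the tree is R2—R9 (5); add R2.
Step 7: cheapest edge leaving the tree is R3—R5 (13); add R5.
Vertex order: R8, R1, R3, R7, R4, R9, R2, R5. The 5th vertex is R4.

R4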